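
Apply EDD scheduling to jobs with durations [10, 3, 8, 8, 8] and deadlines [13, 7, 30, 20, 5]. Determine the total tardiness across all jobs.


Sort by due date (EDD order): [(8, 5), (3, 7), (10, 13), (8, 20), (8, 30)]
Compute completion times and tardiness:
  Job 1: p=8, d=5, C=8, tardiness=max(0,8-5)=3
  Job 2: p=3, d=7, C=11, tardiness=max(0,11-7)=4
  Job 3: p=10, d=13, C=21, tardiness=max(0,21-13)=8
  Job 4: p=8, d=20, C=29, tardiness=max(0,29-20)=9
  Job 5: p=8, d=30, C=37, tardiness=max(0,37-30)=7
Total tardiness = 31

31


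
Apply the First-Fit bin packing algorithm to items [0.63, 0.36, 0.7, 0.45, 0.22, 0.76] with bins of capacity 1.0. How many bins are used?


Place items sequentially using First-Fit:
  Item 0.63 -> new Bin 1
  Item 0.36 -> Bin 1 (now 0.99)
  Item 0.7 -> new Bin 2
  Item 0.45 -> new Bin 3
  Item 0.22 -> Bin 2 (now 0.92)
  Item 0.76 -> new Bin 4
Total bins used = 4

4


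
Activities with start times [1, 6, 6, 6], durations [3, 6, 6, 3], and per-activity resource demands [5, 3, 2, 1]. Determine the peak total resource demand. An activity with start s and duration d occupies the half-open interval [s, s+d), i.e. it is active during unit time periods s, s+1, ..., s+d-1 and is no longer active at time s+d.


Each activity i is active on [start_i, start_i + duration_i).
Compute total resource usage per time slot:
  t=0: active resources = [], total = 0
  t=1: active resources = [5], total = 5
  t=2: active resources = [5], total = 5
  t=3: active resources = [5], total = 5
  t=4: active resources = [], total = 0
  t=5: active resources = [], total = 0
  t=6: active resources = [3, 2, 1], total = 6
  t=7: active resources = [3, 2, 1], total = 6
  t=8: active resources = [3, 2, 1], total = 6
  t=9: active resources = [3, 2], total = 5
  t=10: active resources = [3, 2], total = 5
  t=11: active resources = [3, 2], total = 5
Peak resource demand = 6

6


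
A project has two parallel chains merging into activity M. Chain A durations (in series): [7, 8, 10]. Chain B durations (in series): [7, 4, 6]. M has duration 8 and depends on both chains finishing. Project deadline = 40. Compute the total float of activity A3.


Forward pass: ES(A3) = sum of predecessors on chain A = 15
EF = ES + duration = 15 + 10 = 25
Backward pass: LF(M) = deadline = 40; LS(M) = 40 - 8 = 32
LF(A3) = LS(M) - sum(successors on chain A) = 32 - 0 = 32
LS = LF - duration = 32 - 10 = 22
Total float = LS - ES = 22 - 15 = 7

7


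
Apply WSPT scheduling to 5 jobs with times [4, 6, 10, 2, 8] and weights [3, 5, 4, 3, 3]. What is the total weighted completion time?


Compute p/w ratios and sort ascending (WSPT): [(2, 3), (6, 5), (4, 3), (10, 4), (8, 3)]
Compute weighted completion times:
  Job (p=2,w=3): C=2, w*C=3*2=6
  Job (p=6,w=5): C=8, w*C=5*8=40
  Job (p=4,w=3): C=12, w*C=3*12=36
  Job (p=10,w=4): C=22, w*C=4*22=88
  Job (p=8,w=3): C=30, w*C=3*30=90
Total weighted completion time = 260

260


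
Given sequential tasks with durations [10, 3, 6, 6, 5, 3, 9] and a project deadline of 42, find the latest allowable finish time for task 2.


LF(activity 2) = deadline - sum of successor durations
Successors: activities 3 through 7 with durations [6, 6, 5, 3, 9]
Sum of successor durations = 29
LF = 42 - 29 = 13

13


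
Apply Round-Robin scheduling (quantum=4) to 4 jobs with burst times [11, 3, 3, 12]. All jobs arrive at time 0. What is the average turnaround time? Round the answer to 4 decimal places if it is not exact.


Time quantum = 4
Execution trace:
  J1 runs 4 units, time = 4
  J2 runs 3 units, time = 7
  J3 runs 3 units, time = 10
  J4 runs 4 units, time = 14
  J1 runs 4 units, time = 18
  J4 runs 4 units, time = 22
  J1 runs 3 units, time = 25
  J4 runs 4 units, time = 29
Finish times: [25, 7, 10, 29]
Average turnaround = 71/4 = 17.75

17.75


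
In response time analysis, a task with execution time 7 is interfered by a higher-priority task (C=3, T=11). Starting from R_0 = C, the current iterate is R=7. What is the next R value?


R_next = C + ceil(R_prev / T_hp) * C_hp
ceil(7 / 11) = ceil(0.6364) = 1
Interference = 1 * 3 = 3
R_next = 7 + 3 = 10

10


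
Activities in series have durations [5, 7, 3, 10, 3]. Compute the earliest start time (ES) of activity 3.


Activity 3 starts after activities 1 through 2 complete.
Predecessor durations: [5, 7]
ES = 5 + 7 = 12

12


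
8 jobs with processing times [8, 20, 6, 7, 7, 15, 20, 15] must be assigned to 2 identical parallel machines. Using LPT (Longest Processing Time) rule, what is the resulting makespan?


Sort jobs in decreasing order (LPT): [20, 20, 15, 15, 8, 7, 7, 6]
Assign each job to the least loaded machine:
  Machine 1: jobs [20, 15, 8, 6], load = 49
  Machine 2: jobs [20, 15, 7, 7], load = 49
Makespan = max load = 49

49


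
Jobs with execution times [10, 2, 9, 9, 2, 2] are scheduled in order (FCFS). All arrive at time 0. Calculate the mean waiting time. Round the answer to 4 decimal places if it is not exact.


FCFS order (as given): [10, 2, 9, 9, 2, 2]
Waiting times:
  Job 1: wait = 0
  Job 2: wait = 10
  Job 3: wait = 12
  Job 4: wait = 21
  Job 5: wait = 30
  Job 6: wait = 32
Sum of waiting times = 105
Average waiting time = 105/6 = 17.5

17.5


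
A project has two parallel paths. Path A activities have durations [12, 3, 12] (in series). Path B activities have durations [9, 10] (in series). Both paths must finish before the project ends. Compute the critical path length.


Path A total = 12 + 3 + 12 = 27
Path B total = 9 + 10 = 19
Critical path = longest path = max(27, 19) = 27

27


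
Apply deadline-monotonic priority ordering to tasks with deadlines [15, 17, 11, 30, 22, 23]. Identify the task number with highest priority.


Sort tasks by relative deadline (ascending):
  Task 3: deadline = 11
  Task 1: deadline = 15
  Task 2: deadline = 17
  Task 5: deadline = 22
  Task 6: deadline = 23
  Task 4: deadline = 30
Priority order (highest first): [3, 1, 2, 5, 6, 4]
Highest priority task = 3

3


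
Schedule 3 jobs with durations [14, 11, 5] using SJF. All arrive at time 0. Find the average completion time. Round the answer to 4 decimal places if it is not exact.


SJF order (ascending): [5, 11, 14]
Completion times:
  Job 1: burst=5, C=5
  Job 2: burst=11, C=16
  Job 3: burst=14, C=30
Average completion = 51/3 = 17.0

17.0


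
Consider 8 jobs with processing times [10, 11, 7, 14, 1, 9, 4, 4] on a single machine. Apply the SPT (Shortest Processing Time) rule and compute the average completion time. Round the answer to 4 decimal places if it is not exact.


Sort jobs by processing time (SPT order): [1, 4, 4, 7, 9, 10, 11, 14]
Compute completion times sequentially:
  Job 1: processing = 1, completes at 1
  Job 2: processing = 4, completes at 5
  Job 3: processing = 4, completes at 9
  Job 4: processing = 7, completes at 16
  Job 5: processing = 9, completes at 25
  Job 6: processing = 10, completes at 35
  Job 7: processing = 11, completes at 46
  Job 8: processing = 14, completes at 60
Sum of completion times = 197
Average completion time = 197/8 = 24.625

24.625


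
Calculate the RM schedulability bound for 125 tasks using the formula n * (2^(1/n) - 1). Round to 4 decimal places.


Compute 2^(1/125) = 1.0055605804
Subtract 1: 1.0055605804 - 1 = 0.0055605804
Multiply by n: 125 * 0.0055605804 = 0.6950725500
Round to 4 dp: 0.6951

0.6951


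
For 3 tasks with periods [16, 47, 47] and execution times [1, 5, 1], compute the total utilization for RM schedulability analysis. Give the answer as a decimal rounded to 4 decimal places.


Compute individual utilizations (exact fractions):
  Task 1: C/T = 1/16 (approx. 0.0625)
  Task 2: C/T = 5/47 (approx. 0.1064)
  Task 3: C/T = 1/47 (approx. 0.0213)
Total utilization U = 1/16 + 5/47 + 1/47 = 143/752
Rounded to 4 decimal places: U = 0.1902
RM (Liu & Layland) bound for 3 tasks = 0.779763; compare with U = 143/752 (approx. 0.190160)
U <= bound, so schedulable by RM sufficient condition.

0.1902


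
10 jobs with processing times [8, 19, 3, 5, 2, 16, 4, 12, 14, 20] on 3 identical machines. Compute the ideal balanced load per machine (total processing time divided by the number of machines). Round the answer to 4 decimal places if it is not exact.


Total processing time = 8 + 19 + 3 + 5 + 2 + 16 + 4 + 12 + 14 + 20 = 103
Number of machines = 3
Ideal balanced load = 103 / 3 = 34.3333

34.3333


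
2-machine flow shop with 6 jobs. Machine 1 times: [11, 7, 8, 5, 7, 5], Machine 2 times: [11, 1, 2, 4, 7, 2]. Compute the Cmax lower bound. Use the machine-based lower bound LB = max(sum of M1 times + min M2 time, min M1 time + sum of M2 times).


LB1 = sum(M1 times) + min(M2 times) = 43 + 1 = 44
LB2 = min(M1 times) + sum(M2 times) = 5 + 27 = 32
Lower bound = max(LB1, LB2) = max(44, 32) = 44

44


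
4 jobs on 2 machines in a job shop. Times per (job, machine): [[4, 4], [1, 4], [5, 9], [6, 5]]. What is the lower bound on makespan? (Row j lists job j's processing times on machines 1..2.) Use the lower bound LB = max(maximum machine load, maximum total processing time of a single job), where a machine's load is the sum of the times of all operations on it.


Machine loads:
  Machine 1: 4 + 1 + 5 + 6 = 16
  Machine 2: 4 + 4 + 9 + 5 = 22
Max machine load = 22
Job totals:
  Job 1: 8
  Job 2: 5
  Job 3: 14
  Job 4: 11
Max job total = 14
Lower bound = max(22, 14) = 22

22


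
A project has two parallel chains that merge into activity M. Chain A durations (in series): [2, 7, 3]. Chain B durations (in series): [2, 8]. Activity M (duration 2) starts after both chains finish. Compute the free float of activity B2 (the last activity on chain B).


ES(B2) = sum of predecessors on chain B = 2
EF(B2) = ES + duration = 2 + 8 = 10
Successor of B2 is M. ES(M) = max(sum(A), sum(B)) = max(12, 10) = 12
Free float = ES(successor) - EF(current) = 12 - 10 = 2

2


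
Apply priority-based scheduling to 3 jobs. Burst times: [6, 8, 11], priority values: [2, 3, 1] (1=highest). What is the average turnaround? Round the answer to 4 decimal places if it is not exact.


Sort by priority (ascending = highest first):
Order: [(1, 11), (2, 6), (3, 8)]
Completion times:
  Priority 1, burst=11, C=11
  Priority 2, burst=6, C=17
  Priority 3, burst=8, C=25
Average turnaround = 53/3 = 17.6667

17.6667


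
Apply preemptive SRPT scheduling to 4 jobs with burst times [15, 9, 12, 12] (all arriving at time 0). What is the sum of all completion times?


Since all jobs arrive at t=0, SRPT equals SPT ordering.
SPT order: [9, 12, 12, 15]
Completion times:
  Job 1: p=9, C=9
  Job 2: p=12, C=21
  Job 3: p=12, C=33
  Job 4: p=15, C=48
Total completion time = 9 + 21 + 33 + 48 = 111

111


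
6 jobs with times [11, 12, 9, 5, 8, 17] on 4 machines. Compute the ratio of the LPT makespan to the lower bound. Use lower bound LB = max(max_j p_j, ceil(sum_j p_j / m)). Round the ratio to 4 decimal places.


LPT order: [17, 12, 11, 9, 8, 5]
Machine loads after assignment: [17, 12, 16, 17]
LPT makespan = 17
Lower bound = max(max_job, ceil(total/4)) = max(17, 16) = 17
Ratio = 17 / 17 = 1.0

1.0


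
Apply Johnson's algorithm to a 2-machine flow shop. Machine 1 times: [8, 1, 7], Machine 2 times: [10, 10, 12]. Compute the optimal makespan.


Apply Johnson's rule:
  Group 1 (a <= b): [(2, 1, 10), (3, 7, 12), (1, 8, 10)]
  Group 2 (a > b): []
Optimal job order: [2, 3, 1]
Schedule:
  Job 2: M1 done at 1, M2 done at 11
  Job 3: M1 done at 8, M2 done at 23
  Job 1: M1 done at 16, M2 done at 33
Makespan = 33

33


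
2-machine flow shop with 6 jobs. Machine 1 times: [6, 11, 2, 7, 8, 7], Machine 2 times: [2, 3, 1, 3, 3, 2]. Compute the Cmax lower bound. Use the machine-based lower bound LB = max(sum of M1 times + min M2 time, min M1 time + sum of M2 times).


LB1 = sum(M1 times) + min(M2 times) = 41 + 1 = 42
LB2 = min(M1 times) + sum(M2 times) = 2 + 14 = 16
Lower bound = max(LB1, LB2) = max(42, 16) = 42

42


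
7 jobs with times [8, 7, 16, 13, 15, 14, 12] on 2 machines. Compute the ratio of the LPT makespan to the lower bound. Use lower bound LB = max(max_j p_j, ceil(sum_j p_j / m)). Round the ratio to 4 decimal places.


LPT order: [16, 15, 14, 13, 12, 8, 7]
Machine loads after assignment: [41, 44]
LPT makespan = 44
Lower bound = max(max_job, ceil(total/2)) = max(16, 43) = 43
Ratio = 44 / 43 = 1.0233

1.0233


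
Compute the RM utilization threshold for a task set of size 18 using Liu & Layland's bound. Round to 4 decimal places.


Compute 2^(1/18) = 1.0392592260
Subtract 1: 1.0392592260 - 1 = 0.0392592260
Multiply by n: 18 * 0.0392592260 = 0.7066660680
Round to 4 dp: 0.7067

0.7067


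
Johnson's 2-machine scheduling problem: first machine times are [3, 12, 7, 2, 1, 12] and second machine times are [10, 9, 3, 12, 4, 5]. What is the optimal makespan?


Apply Johnson's rule:
  Group 1 (a <= b): [(5, 1, 4), (4, 2, 12), (1, 3, 10)]
  Group 2 (a > b): [(2, 12, 9), (6, 12, 5), (3, 7, 3)]
Optimal job order: [5, 4, 1, 2, 6, 3]
Schedule:
  Job 5: M1 done at 1, M2 done at 5
  Job 4: M1 done at 3, M2 done at 17
  Job 1: M1 done at 6, M2 done at 27
  Job 2: M1 done at 18, M2 done at 36
  Job 6: M1 done at 30, M2 done at 41
  Job 3: M1 done at 37, M2 done at 44
Makespan = 44

44


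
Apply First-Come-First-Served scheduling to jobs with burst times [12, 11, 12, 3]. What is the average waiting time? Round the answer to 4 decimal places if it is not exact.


FCFS order (as given): [12, 11, 12, 3]
Waiting times:
  Job 1: wait = 0
  Job 2: wait = 12
  Job 3: wait = 23
  Job 4: wait = 35
Sum of waiting times = 70
Average waiting time = 70/4 = 17.5

17.5


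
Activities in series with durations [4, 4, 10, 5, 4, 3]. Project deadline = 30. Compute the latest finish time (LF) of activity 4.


LF(activity 4) = deadline - sum of successor durations
Successors: activities 5 through 6 with durations [4, 3]
Sum of successor durations = 7
LF = 30 - 7 = 23

23


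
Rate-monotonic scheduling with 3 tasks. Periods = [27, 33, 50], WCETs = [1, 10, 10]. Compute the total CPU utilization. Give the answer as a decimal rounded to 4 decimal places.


Compute individual utilizations (exact fractions):
  Task 1: C/T = 1/27 (approx. 0.037)
  Task 2: C/T = 10/33 (approx. 0.303)
  Task 3: C/T = 10/50 = 1/5 (approx. 0.2)
Total utilization U = 1/27 + 10/33 + 1/5 = 802/1485
Rounded to 4 decimal places: U = 0.5401
RM (Liu & Layland) bound for 3 tasks = 0.779763; compare with U = 802/1485 (approx. 0.540067)
U <= bound, so schedulable by RM sufficient condition.

0.5401


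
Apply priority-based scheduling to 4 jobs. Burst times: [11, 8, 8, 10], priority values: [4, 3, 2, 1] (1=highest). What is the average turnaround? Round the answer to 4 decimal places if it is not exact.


Sort by priority (ascending = highest first):
Order: [(1, 10), (2, 8), (3, 8), (4, 11)]
Completion times:
  Priority 1, burst=10, C=10
  Priority 2, burst=8, C=18
  Priority 3, burst=8, C=26
  Priority 4, burst=11, C=37
Average turnaround = 91/4 = 22.75

22.75


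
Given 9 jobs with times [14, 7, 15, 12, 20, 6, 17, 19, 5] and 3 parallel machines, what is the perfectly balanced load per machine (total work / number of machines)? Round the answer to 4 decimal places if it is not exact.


Total processing time = 14 + 7 + 15 + 12 + 20 + 6 + 17 + 19 + 5 = 115
Number of machines = 3
Ideal balanced load = 115 / 3 = 38.3333

38.3333


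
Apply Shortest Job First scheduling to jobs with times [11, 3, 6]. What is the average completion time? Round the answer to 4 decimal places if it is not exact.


SJF order (ascending): [3, 6, 11]
Completion times:
  Job 1: burst=3, C=3
  Job 2: burst=6, C=9
  Job 3: burst=11, C=20
Average completion = 32/3 = 10.6667

10.6667


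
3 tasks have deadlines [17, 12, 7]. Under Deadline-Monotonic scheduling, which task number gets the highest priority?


Sort tasks by relative deadline (ascending):
  Task 3: deadline = 7
  Task 2: deadline = 12
  Task 1: deadline = 17
Priority order (highest first): [3, 2, 1]
Highest priority task = 3

3


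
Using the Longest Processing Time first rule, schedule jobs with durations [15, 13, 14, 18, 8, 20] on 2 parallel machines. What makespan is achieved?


Sort jobs in decreasing order (LPT): [20, 18, 15, 14, 13, 8]
Assign each job to the least loaded machine:
  Machine 1: jobs [20, 14, 8], load = 42
  Machine 2: jobs [18, 15, 13], load = 46
Makespan = max load = 46

46


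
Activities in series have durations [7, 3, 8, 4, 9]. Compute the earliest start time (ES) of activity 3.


Activity 3 starts after activities 1 through 2 complete.
Predecessor durations: [7, 3]
ES = 7 + 3 = 10

10


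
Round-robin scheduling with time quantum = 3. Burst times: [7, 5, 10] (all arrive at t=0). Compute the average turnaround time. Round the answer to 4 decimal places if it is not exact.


Time quantum = 3
Execution trace:
  J1 runs 3 units, time = 3
  J2 runs 3 units, time = 6
  J3 runs 3 units, time = 9
  J1 runs 3 units, time = 12
  J2 runs 2 units, time = 14
  J3 runs 3 units, time = 17
  J1 runs 1 units, time = 18
  J3 runs 3 units, time = 21
  J3 runs 1 units, time = 22
Finish times: [18, 14, 22]
Average turnaround = 54/3 = 18.0

18.0


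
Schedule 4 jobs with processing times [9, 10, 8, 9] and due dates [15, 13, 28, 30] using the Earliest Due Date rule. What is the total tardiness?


Sort by due date (EDD order): [(10, 13), (9, 15), (8, 28), (9, 30)]
Compute completion times and tardiness:
  Job 1: p=10, d=13, C=10, tardiness=max(0,10-13)=0
  Job 2: p=9, d=15, C=19, tardiness=max(0,19-15)=4
  Job 3: p=8, d=28, C=27, tardiness=max(0,27-28)=0
  Job 4: p=9, d=30, C=36, tardiness=max(0,36-30)=6
Total tardiness = 10

10


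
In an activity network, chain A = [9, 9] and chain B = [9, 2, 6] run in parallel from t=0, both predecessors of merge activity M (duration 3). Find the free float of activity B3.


ES(B3) = sum of predecessors on chain B = 11
EF(B3) = ES + duration = 11 + 6 = 17
Successor of B3 is M. ES(M) = max(sum(A), sum(B)) = max(18, 17) = 18
Free float = ES(successor) - EF(current) = 18 - 17 = 1

1


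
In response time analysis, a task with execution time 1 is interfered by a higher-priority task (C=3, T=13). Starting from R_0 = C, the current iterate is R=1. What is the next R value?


R_next = C + ceil(R_prev / T_hp) * C_hp
ceil(1 / 13) = ceil(0.0769) = 1
Interference = 1 * 3 = 3
R_next = 1 + 3 = 4

4


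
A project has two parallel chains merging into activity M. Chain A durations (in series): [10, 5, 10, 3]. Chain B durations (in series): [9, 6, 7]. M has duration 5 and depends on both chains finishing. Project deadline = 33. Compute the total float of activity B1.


Forward pass: ES(B1) = sum of predecessors on chain B = 0
EF = ES + duration = 0 + 9 = 9
Backward pass: LF(M) = deadline = 33; LS(M) = 33 - 5 = 28
LF(B1) = LS(M) - sum(successors on chain B) = 28 - 13 = 15
LS = LF - duration = 15 - 9 = 6
Total float = LS - ES = 6 - 0 = 6

6


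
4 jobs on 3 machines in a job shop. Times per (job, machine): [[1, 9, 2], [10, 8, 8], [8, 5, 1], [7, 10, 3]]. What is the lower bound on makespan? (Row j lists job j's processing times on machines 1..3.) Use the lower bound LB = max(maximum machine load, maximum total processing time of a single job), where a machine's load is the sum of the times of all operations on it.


Machine loads:
  Machine 1: 1 + 10 + 8 + 7 = 26
  Machine 2: 9 + 8 + 5 + 10 = 32
  Machine 3: 2 + 8 + 1 + 3 = 14
Max machine load = 32
Job totals:
  Job 1: 12
  Job 2: 26
  Job 3: 14
  Job 4: 20
Max job total = 26
Lower bound = max(32, 26) = 32

32


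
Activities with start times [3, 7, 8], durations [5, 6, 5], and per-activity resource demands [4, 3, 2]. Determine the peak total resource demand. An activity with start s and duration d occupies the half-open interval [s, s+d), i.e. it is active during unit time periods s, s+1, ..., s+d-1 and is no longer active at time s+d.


Each activity i is active on [start_i, start_i + duration_i).
Compute total resource usage per time slot:
  t=0: active resources = [], total = 0
  t=1: active resources = [], total = 0
  t=2: active resources = [], total = 0
  t=3: active resources = [4], total = 4
  t=4: active resources = [4], total = 4
  t=5: active resources = [4], total = 4
  t=6: active resources = [4], total = 4
  t=7: active resources = [4, 3], total = 7
  t=8: active resources = [3, 2], total = 5
  t=9: active resources = [3, 2], total = 5
  t=10: active resources = [3, 2], total = 5
  t=11: active resources = [3, 2], total = 5
  t=12: active resources = [3, 2], total = 5
Peak resource demand = 7

7


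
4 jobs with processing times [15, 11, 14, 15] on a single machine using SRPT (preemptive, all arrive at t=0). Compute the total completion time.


Since all jobs arrive at t=0, SRPT equals SPT ordering.
SPT order: [11, 14, 15, 15]
Completion times:
  Job 1: p=11, C=11
  Job 2: p=14, C=25
  Job 3: p=15, C=40
  Job 4: p=15, C=55
Total completion time = 11 + 25 + 40 + 55 = 131

131


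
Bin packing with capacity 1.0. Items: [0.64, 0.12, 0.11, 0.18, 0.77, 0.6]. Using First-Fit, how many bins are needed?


Place items sequentially using First-Fit:
  Item 0.64 -> new Bin 1
  Item 0.12 -> Bin 1 (now 0.76)
  Item 0.11 -> Bin 1 (now 0.87)
  Item 0.18 -> new Bin 2
  Item 0.77 -> Bin 2 (now 0.95)
  Item 0.6 -> new Bin 3
Total bins used = 3

3


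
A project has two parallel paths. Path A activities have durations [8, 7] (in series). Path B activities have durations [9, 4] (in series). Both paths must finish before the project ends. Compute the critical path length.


Path A total = 8 + 7 = 15
Path B total = 9 + 4 = 13
Critical path = longest path = max(15, 13) = 15

15


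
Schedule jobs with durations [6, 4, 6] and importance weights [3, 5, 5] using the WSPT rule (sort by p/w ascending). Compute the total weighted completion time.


Compute p/w ratios and sort ascending (WSPT): [(4, 5), (6, 5), (6, 3)]
Compute weighted completion times:
  Job (p=4,w=5): C=4, w*C=5*4=20
  Job (p=6,w=5): C=10, w*C=5*10=50
  Job (p=6,w=3): C=16, w*C=3*16=48
Total weighted completion time = 118

118


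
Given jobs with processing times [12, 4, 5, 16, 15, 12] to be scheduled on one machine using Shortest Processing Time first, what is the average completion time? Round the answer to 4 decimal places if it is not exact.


Sort jobs by processing time (SPT order): [4, 5, 12, 12, 15, 16]
Compute completion times sequentially:
  Job 1: processing = 4, completes at 4
  Job 2: processing = 5, completes at 9
  Job 3: processing = 12, completes at 21
  Job 4: processing = 12, completes at 33
  Job 5: processing = 15, completes at 48
  Job 6: processing = 16, completes at 64
Sum of completion times = 179
Average completion time = 179/6 = 29.8333

29.8333


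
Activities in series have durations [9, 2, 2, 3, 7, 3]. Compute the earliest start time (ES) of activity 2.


Activity 2 starts after activities 1 through 1 complete.
Predecessor durations: [9]
ES = 9 = 9

9


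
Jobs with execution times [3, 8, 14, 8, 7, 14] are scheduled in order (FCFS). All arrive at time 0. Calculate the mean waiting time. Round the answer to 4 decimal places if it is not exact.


FCFS order (as given): [3, 8, 14, 8, 7, 14]
Waiting times:
  Job 1: wait = 0
  Job 2: wait = 3
  Job 3: wait = 11
  Job 4: wait = 25
  Job 5: wait = 33
  Job 6: wait = 40
Sum of waiting times = 112
Average waiting time = 112/6 = 18.6667

18.6667


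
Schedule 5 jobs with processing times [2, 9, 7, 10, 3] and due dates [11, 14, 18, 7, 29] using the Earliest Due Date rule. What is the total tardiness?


Sort by due date (EDD order): [(10, 7), (2, 11), (9, 14), (7, 18), (3, 29)]
Compute completion times and tardiness:
  Job 1: p=10, d=7, C=10, tardiness=max(0,10-7)=3
  Job 2: p=2, d=11, C=12, tardiness=max(0,12-11)=1
  Job 3: p=9, d=14, C=21, tardiness=max(0,21-14)=7
  Job 4: p=7, d=18, C=28, tardiness=max(0,28-18)=10
  Job 5: p=3, d=29, C=31, tardiness=max(0,31-29)=2
Total tardiness = 23

23


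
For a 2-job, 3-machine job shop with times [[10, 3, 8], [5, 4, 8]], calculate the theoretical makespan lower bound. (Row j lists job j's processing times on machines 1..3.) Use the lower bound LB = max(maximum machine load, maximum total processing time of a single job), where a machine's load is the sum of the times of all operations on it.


Machine loads:
  Machine 1: 10 + 5 = 15
  Machine 2: 3 + 4 = 7
  Machine 3: 8 + 8 = 16
Max machine load = 16
Job totals:
  Job 1: 21
  Job 2: 17
Max job total = 21
Lower bound = max(16, 21) = 21

21


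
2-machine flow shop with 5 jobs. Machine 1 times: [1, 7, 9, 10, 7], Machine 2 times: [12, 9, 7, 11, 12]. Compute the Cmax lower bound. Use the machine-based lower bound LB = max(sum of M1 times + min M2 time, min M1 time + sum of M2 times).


LB1 = sum(M1 times) + min(M2 times) = 34 + 7 = 41
LB2 = min(M1 times) + sum(M2 times) = 1 + 51 = 52
Lower bound = max(LB1, LB2) = max(41, 52) = 52

52


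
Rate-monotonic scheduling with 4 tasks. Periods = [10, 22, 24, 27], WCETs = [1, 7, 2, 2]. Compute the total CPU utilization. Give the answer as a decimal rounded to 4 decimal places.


Compute individual utilizations (exact fractions):
  Task 1: C/T = 1/10 (approx. 0.1)
  Task 2: C/T = 7/22 (approx. 0.3182)
  Task 3: C/T = 2/24 = 1/12 (approx. 0.0833)
  Task 4: C/T = 2/27 (approx. 0.0741)
Total utilization U = 1/10 + 7/22 + 1/12 + 2/27 = 3419/5940
Rounded to 4 decimal places: U = 0.5756
RM (Liu & Layland) bound for 4 tasks = 0.756828; compare with U = 3419/5940 (approx. 0.575589)
U <= bound, so schedulable by RM sufficient condition.

0.5756


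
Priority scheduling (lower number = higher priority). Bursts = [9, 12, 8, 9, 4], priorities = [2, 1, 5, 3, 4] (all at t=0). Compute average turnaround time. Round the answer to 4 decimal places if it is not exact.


Sort by priority (ascending = highest first):
Order: [(1, 12), (2, 9), (3, 9), (4, 4), (5, 8)]
Completion times:
  Priority 1, burst=12, C=12
  Priority 2, burst=9, C=21
  Priority 3, burst=9, C=30
  Priority 4, burst=4, C=34
  Priority 5, burst=8, C=42
Average turnaround = 139/5 = 27.8

27.8


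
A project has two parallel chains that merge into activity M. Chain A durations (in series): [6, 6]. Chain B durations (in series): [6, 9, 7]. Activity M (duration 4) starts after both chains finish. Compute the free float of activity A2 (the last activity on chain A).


ES(A2) = sum of predecessors on chain A = 6
EF(A2) = ES + duration = 6 + 6 = 12
Successor of A2 is M. ES(M) = max(sum(A), sum(B)) = max(12, 22) = 22
Free float = ES(successor) - EF(current) = 22 - 12 = 10

10


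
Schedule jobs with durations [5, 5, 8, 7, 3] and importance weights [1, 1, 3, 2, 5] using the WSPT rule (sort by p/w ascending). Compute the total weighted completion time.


Compute p/w ratios and sort ascending (WSPT): [(3, 5), (8, 3), (7, 2), (5, 1), (5, 1)]
Compute weighted completion times:
  Job (p=3,w=5): C=3, w*C=5*3=15
  Job (p=8,w=3): C=11, w*C=3*11=33
  Job (p=7,w=2): C=18, w*C=2*18=36
  Job (p=5,w=1): C=23, w*C=1*23=23
  Job (p=5,w=1): C=28, w*C=1*28=28
Total weighted completion time = 135

135


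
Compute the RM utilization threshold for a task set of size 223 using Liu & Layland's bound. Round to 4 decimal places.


Compute 2^(1/223) = 1.0031131190
Subtract 1: 1.0031131190 - 1 = 0.0031131190
Multiply by n: 223 * 0.0031131190 = 0.6942255370
Round to 4 dp: 0.6942

0.6942


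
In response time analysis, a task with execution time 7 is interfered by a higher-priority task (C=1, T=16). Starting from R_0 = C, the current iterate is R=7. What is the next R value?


R_next = C + ceil(R_prev / T_hp) * C_hp
ceil(7 / 16) = ceil(0.4375) = 1
Interference = 1 * 1 = 1
R_next = 7 + 1 = 8

8


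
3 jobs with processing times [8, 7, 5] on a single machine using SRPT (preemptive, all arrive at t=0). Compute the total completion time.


Since all jobs arrive at t=0, SRPT equals SPT ordering.
SPT order: [5, 7, 8]
Completion times:
  Job 1: p=5, C=5
  Job 2: p=7, C=12
  Job 3: p=8, C=20
Total completion time = 5 + 12 + 20 = 37

37


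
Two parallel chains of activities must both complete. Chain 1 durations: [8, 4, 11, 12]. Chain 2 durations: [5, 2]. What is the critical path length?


Path A total = 8 + 4 + 11 + 12 = 35
Path B total = 5 + 2 = 7
Critical path = longest path = max(35, 7) = 35

35


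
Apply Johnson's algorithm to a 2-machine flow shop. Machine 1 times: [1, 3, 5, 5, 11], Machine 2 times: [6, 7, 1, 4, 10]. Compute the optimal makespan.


Apply Johnson's rule:
  Group 1 (a <= b): [(1, 1, 6), (2, 3, 7)]
  Group 2 (a > b): [(5, 11, 10), (4, 5, 4), (3, 5, 1)]
Optimal job order: [1, 2, 5, 4, 3]
Schedule:
  Job 1: M1 done at 1, M2 done at 7
  Job 2: M1 done at 4, M2 done at 14
  Job 5: M1 done at 15, M2 done at 25
  Job 4: M1 done at 20, M2 done at 29
  Job 3: M1 done at 25, M2 done at 30
Makespan = 30

30


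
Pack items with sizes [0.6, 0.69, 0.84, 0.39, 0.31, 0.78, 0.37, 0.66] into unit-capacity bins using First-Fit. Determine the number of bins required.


Place items sequentially using First-Fit:
  Item 0.6 -> new Bin 1
  Item 0.69 -> new Bin 2
  Item 0.84 -> new Bin 3
  Item 0.39 -> Bin 1 (now 0.99)
  Item 0.31 -> Bin 2 (now 1.0)
  Item 0.78 -> new Bin 4
  Item 0.37 -> new Bin 5
  Item 0.66 -> new Bin 6
Total bins used = 6

6


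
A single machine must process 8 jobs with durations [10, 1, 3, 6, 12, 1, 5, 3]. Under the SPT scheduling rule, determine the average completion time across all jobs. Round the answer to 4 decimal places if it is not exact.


Sort jobs by processing time (SPT order): [1, 1, 3, 3, 5, 6, 10, 12]
Compute completion times sequentially:
  Job 1: processing = 1, completes at 1
  Job 2: processing = 1, completes at 2
  Job 3: processing = 3, completes at 5
  Job 4: processing = 3, completes at 8
  Job 5: processing = 5, completes at 13
  Job 6: processing = 6, completes at 19
  Job 7: processing = 10, completes at 29
  Job 8: processing = 12, completes at 41
Sum of completion times = 118
Average completion time = 118/8 = 14.75

14.75


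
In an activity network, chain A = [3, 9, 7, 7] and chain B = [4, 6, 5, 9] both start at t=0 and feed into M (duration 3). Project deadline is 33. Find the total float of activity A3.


Forward pass: ES(A3) = sum of predecessors on chain A = 12
EF = ES + duration = 12 + 7 = 19
Backward pass: LF(M) = deadline = 33; LS(M) = 33 - 3 = 30
LF(A3) = LS(M) - sum(successors on chain A) = 30 - 7 = 23
LS = LF - duration = 23 - 7 = 16
Total float = LS - ES = 16 - 12 = 4

4


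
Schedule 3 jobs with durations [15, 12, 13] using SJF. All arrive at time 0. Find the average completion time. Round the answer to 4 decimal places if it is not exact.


SJF order (ascending): [12, 13, 15]
Completion times:
  Job 1: burst=12, C=12
  Job 2: burst=13, C=25
  Job 3: burst=15, C=40
Average completion = 77/3 = 25.6667

25.6667


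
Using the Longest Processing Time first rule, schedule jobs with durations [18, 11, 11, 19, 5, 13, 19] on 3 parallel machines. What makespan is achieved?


Sort jobs in decreasing order (LPT): [19, 19, 18, 13, 11, 11, 5]
Assign each job to the least loaded machine:
  Machine 1: jobs [19, 11, 5], load = 35
  Machine 2: jobs [19, 11], load = 30
  Machine 3: jobs [18, 13], load = 31
Makespan = max load = 35

35


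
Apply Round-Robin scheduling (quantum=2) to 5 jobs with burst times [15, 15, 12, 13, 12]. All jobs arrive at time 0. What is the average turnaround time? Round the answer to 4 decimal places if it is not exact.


Time quantum = 2
Execution trace:
  J1 runs 2 units, time = 2
  J2 runs 2 units, time = 4
  J3 runs 2 units, time = 6
  J4 runs 2 units, time = 8
  J5 runs 2 units, time = 10
  J1 runs 2 units, time = 12
  J2 runs 2 units, time = 14
  J3 runs 2 units, time = 16
  J4 runs 2 units, time = 18
  J5 runs 2 units, time = 20
  J1 runs 2 units, time = 22
  J2 runs 2 units, time = 24
  J3 runs 2 units, time = 26
  J4 runs 2 units, time = 28
  J5 runs 2 units, time = 30
  J1 runs 2 units, time = 32
  J2 runs 2 units, time = 34
  J3 runs 2 units, time = 36
  J4 runs 2 units, time = 38
  J5 runs 2 units, time = 40
  J1 runs 2 units, time = 42
  J2 runs 2 units, time = 44
  J3 runs 2 units, time = 46
  J4 runs 2 units, time = 48
  J5 runs 2 units, time = 50
  J1 runs 2 units, time = 52
  J2 runs 2 units, time = 54
  J3 runs 2 units, time = 56
  J4 runs 2 units, time = 58
  J5 runs 2 units, time = 60
  J1 runs 2 units, time = 62
  J2 runs 2 units, time = 64
  J4 runs 1 units, time = 65
  J1 runs 1 units, time = 66
  J2 runs 1 units, time = 67
Finish times: [66, 67, 56, 65, 60]
Average turnaround = 314/5 = 62.8

62.8


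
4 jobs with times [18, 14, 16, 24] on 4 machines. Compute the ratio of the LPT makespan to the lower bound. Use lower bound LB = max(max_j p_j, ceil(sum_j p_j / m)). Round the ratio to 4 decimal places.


LPT order: [24, 18, 16, 14]
Machine loads after assignment: [24, 18, 16, 14]
LPT makespan = 24
Lower bound = max(max_job, ceil(total/4)) = max(24, 18) = 24
Ratio = 24 / 24 = 1.0

1.0


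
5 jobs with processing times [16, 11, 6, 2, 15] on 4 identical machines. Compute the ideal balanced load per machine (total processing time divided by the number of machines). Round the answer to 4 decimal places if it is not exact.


Total processing time = 16 + 11 + 6 + 2 + 15 = 50
Number of machines = 4
Ideal balanced load = 50 / 4 = 12.5

12.5


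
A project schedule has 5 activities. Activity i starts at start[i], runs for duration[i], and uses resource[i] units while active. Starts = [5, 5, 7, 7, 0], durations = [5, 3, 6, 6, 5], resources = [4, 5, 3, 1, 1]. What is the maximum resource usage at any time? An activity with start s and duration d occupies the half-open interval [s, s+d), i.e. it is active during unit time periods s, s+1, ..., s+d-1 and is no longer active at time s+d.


Each activity i is active on [start_i, start_i + duration_i).
Compute total resource usage per time slot:
  t=0: active resources = [1], total = 1
  t=1: active resources = [1], total = 1
  t=2: active resources = [1], total = 1
  t=3: active resources = [1], total = 1
  t=4: active resources = [1], total = 1
  t=5: active resources = [4, 5], total = 9
  t=6: active resources = [4, 5], total = 9
  t=7: active resources = [4, 5, 3, 1], total = 13
  t=8: active resources = [4, 3, 1], total = 8
  t=9: active resources = [4, 3, 1], total = 8
  t=10: active resources = [3, 1], total = 4
  t=11: active resources = [3, 1], total = 4
  t=12: active resources = [3, 1], total = 4
Peak resource demand = 13

13


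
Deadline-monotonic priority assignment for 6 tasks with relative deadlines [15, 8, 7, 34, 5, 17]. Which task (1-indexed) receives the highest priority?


Sort tasks by relative deadline (ascending):
  Task 5: deadline = 5
  Task 3: deadline = 7
  Task 2: deadline = 8
  Task 1: deadline = 15
  Task 6: deadline = 17
  Task 4: deadline = 34
Priority order (highest first): [5, 3, 2, 1, 6, 4]
Highest priority task = 5

5


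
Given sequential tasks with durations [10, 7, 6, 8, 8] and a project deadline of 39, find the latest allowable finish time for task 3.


LF(activity 3) = deadline - sum of successor durations
Successors: activities 4 through 5 with durations [8, 8]
Sum of successor durations = 16
LF = 39 - 16 = 23

23


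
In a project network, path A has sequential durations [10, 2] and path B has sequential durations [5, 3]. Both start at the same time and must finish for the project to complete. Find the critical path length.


Path A total = 10 + 2 = 12
Path B total = 5 + 3 = 8
Critical path = longest path = max(12, 8) = 12

12


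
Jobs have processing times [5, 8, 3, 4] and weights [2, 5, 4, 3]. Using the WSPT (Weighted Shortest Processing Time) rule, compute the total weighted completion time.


Compute p/w ratios and sort ascending (WSPT): [(3, 4), (4, 3), (8, 5), (5, 2)]
Compute weighted completion times:
  Job (p=3,w=4): C=3, w*C=4*3=12
  Job (p=4,w=3): C=7, w*C=3*7=21
  Job (p=8,w=5): C=15, w*C=5*15=75
  Job (p=5,w=2): C=20, w*C=2*20=40
Total weighted completion time = 148

148


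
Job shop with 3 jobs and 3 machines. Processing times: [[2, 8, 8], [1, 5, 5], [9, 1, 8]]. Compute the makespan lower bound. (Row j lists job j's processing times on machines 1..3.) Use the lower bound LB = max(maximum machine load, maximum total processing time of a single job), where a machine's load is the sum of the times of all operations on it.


Machine loads:
  Machine 1: 2 + 1 + 9 = 12
  Machine 2: 8 + 5 + 1 = 14
  Machine 3: 8 + 5 + 8 = 21
Max machine load = 21
Job totals:
  Job 1: 18
  Job 2: 11
  Job 3: 18
Max job total = 18
Lower bound = max(21, 18) = 21

21


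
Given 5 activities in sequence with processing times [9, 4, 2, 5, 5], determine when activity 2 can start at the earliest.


Activity 2 starts after activities 1 through 1 complete.
Predecessor durations: [9]
ES = 9 = 9

9


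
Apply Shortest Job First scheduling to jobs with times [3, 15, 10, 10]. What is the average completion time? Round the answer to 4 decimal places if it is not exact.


SJF order (ascending): [3, 10, 10, 15]
Completion times:
  Job 1: burst=3, C=3
  Job 2: burst=10, C=13
  Job 3: burst=10, C=23
  Job 4: burst=15, C=38
Average completion = 77/4 = 19.25

19.25


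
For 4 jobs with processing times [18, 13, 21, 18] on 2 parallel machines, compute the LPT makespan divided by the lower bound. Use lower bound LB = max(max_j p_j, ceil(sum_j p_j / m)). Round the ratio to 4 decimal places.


LPT order: [21, 18, 18, 13]
Machine loads after assignment: [34, 36]
LPT makespan = 36
Lower bound = max(max_job, ceil(total/2)) = max(21, 35) = 35
Ratio = 36 / 35 = 1.0286

1.0286


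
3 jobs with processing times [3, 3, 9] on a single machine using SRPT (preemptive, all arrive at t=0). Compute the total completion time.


Since all jobs arrive at t=0, SRPT equals SPT ordering.
SPT order: [3, 3, 9]
Completion times:
  Job 1: p=3, C=3
  Job 2: p=3, C=6
  Job 3: p=9, C=15
Total completion time = 3 + 6 + 15 = 24

24


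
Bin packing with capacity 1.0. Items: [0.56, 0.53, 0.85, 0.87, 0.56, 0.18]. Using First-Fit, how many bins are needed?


Place items sequentially using First-Fit:
  Item 0.56 -> new Bin 1
  Item 0.53 -> new Bin 2
  Item 0.85 -> new Bin 3
  Item 0.87 -> new Bin 4
  Item 0.56 -> new Bin 5
  Item 0.18 -> Bin 1 (now 0.74)
Total bins used = 5

5


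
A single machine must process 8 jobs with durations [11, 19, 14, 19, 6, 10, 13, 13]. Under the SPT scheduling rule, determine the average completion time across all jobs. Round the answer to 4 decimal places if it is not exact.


Sort jobs by processing time (SPT order): [6, 10, 11, 13, 13, 14, 19, 19]
Compute completion times sequentially:
  Job 1: processing = 6, completes at 6
  Job 2: processing = 10, completes at 16
  Job 3: processing = 11, completes at 27
  Job 4: processing = 13, completes at 40
  Job 5: processing = 13, completes at 53
  Job 6: processing = 14, completes at 67
  Job 7: processing = 19, completes at 86
  Job 8: processing = 19, completes at 105
Sum of completion times = 400
Average completion time = 400/8 = 50.0

50.0


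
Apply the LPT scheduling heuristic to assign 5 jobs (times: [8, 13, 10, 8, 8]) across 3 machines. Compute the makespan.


Sort jobs in decreasing order (LPT): [13, 10, 8, 8, 8]
Assign each job to the least loaded machine:
  Machine 1: jobs [13], load = 13
  Machine 2: jobs [10, 8], load = 18
  Machine 3: jobs [8, 8], load = 16
Makespan = max load = 18

18


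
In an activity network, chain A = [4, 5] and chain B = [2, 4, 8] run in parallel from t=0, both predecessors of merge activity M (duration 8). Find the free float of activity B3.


ES(B3) = sum of predecessors on chain B = 6
EF(B3) = ES + duration = 6 + 8 = 14
Successor of B3 is M. ES(M) = max(sum(A), sum(B)) = max(9, 14) = 14
Free float = ES(successor) - EF(current) = 14 - 14 = 0

0


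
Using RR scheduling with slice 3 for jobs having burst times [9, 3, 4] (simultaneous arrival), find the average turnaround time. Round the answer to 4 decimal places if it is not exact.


Time quantum = 3
Execution trace:
  J1 runs 3 units, time = 3
  J2 runs 3 units, time = 6
  J3 runs 3 units, time = 9
  J1 runs 3 units, time = 12
  J3 runs 1 units, time = 13
  J1 runs 3 units, time = 16
Finish times: [16, 6, 13]
Average turnaround = 35/3 = 11.6667

11.6667
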